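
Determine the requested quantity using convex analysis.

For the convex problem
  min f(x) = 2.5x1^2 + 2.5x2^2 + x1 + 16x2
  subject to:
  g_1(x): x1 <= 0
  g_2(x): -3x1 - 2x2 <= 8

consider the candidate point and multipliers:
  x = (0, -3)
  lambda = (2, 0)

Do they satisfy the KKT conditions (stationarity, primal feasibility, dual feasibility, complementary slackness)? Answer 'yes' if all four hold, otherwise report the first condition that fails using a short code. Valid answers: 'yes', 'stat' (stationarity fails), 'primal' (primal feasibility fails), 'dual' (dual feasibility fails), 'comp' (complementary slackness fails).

Gradient of f: grad f(x) = Q x + c = (1, 1)
Constraint values g_i(x) = a_i^T x - b_i:
  g_1((0, -3)) = 0
  g_2((0, -3)) = -2
Stationarity residual: grad f(x) + sum_i lambda_i a_i = (3, 1)
  -> stationarity FAILS
Primal feasibility (all g_i <= 0): OK
Dual feasibility (all lambda_i >= 0): OK
Complementary slackness (lambda_i * g_i(x) = 0 for all i): OK

Verdict: the first failing condition is stationarity -> stat.

stat


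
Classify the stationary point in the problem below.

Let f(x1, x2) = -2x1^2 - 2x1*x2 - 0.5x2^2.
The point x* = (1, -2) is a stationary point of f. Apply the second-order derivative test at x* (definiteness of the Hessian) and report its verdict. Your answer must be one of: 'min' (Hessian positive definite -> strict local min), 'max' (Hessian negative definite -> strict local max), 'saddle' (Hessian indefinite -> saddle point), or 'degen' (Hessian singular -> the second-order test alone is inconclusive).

Compute the Hessian H = grad^2 f:
  H = [[-4, -2], [-2, -1]]
Verify stationarity: grad f(x*) = H x* + g = (0, 0).
Eigenvalues of H: -5, 0.
H has a zero eigenvalue (singular; negative semidefinite but not definite), so H is neither positive definite, negative definite, nor indefinite. The second-order test alone is inconclusive -> degen.
(Indeed, f is constant along the null direction of H through x*, so x* is not a strict local extremum.)

degen


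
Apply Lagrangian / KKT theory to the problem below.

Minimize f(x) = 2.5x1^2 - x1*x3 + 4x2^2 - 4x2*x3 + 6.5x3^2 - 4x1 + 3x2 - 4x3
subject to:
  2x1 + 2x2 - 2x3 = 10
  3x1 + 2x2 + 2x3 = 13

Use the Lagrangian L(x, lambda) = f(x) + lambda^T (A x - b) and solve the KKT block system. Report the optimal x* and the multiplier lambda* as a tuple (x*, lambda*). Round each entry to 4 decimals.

Form the Lagrangian:
  L(x, lambda) = (1/2) x^T Q x + c^T x + lambda^T (A x - b)
Stationarity (grad_x L = 0): Q x + c + A^T lambda = 0.
Primal feasibility: A x = b.

This gives the KKT block system:
  [ Q   A^T ] [ x     ]   [-c ]
  [ A    0  ] [ lambda ] = [ b ]

Solving the linear system:
  x*      = (3.5517, 1.3103, -0.1379)
  lambda* = (-7.1552, 0.1379)
  f(x*)   = 30.0172

x* = (3.5517, 1.3103, -0.1379), lambda* = (-7.1552, 0.1379)


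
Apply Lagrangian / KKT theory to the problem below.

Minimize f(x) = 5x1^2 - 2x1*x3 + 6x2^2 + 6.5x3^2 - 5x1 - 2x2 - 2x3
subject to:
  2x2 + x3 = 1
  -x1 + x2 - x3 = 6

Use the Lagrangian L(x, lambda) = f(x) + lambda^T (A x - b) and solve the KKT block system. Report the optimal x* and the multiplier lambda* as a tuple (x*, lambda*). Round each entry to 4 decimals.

Form the Lagrangian:
  L(x, lambda) = (1/2) x^T Q x + c^T x + lambda^T (A x - b)
Stationarity (grad_x L = 0): Q x + c + A^T lambda = 0.
Primal feasibility: A x = b.

This gives the KKT block system:
  [ Q   A^T ] [ x     ]   [-c ]
  [ A    0  ] [ lambda ] = [ b ]

Solving the linear system:
  x*      = (-2.2303, 1.5899, -2.1798)
  lambda* = (2.9326, -22.9438)
  f(x*)   = 73.5309

x* = (-2.2303, 1.5899, -2.1798), lambda* = (2.9326, -22.9438)


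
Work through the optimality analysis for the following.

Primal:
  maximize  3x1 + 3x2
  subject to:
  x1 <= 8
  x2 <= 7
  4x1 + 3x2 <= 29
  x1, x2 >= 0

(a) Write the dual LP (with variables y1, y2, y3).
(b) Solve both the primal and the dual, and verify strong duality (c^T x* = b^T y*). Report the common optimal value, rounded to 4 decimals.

The standard primal-dual pair for 'max c^T x s.t. A x <= b, x >= 0' is:
  Dual:  min b^T y  s.t.  A^T y >= c,  y >= 0.

So the dual LP is:
  minimize  8y1 + 7y2 + 29y3
  subject to:
    y1 + 4y3 >= 3
    y2 + 3y3 >= 3
    y1, y2, y3 >= 0

Solving the primal: x* = (2, 7).
  primal value c^T x* = 27.
Solving the dual: y* = (0, 0.75, 0.75).
  dual value b^T y* = 27.
Strong duality: c^T x* = b^T y*. Confirmed.

27


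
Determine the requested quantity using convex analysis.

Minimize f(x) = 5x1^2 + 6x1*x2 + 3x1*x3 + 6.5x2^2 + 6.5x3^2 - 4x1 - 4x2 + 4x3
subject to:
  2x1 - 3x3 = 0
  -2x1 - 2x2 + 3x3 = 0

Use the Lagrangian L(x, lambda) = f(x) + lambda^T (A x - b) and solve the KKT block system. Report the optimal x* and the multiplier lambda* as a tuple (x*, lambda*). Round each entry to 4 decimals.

Form the Lagrangian:
  L(x, lambda) = (1/2) x^T Q x + c^T x + lambda^T (A x - b)
Stationarity (grad_x L = 0): Q x + c + A^T lambda = 0.
Primal feasibility: A x = b.

This gives the KKT block system:
  [ Q   A^T ] [ x     ]   [-c ]
  [ A    0  ] [ lambda ] = [ b ]

Solving the linear system:
  x*      = (0.0674, 0, 0.0449)
  lambda* = (-0.2022, -1.7978)
  f(x*)   = -0.0449

x* = (0.0674, 0, 0.0449), lambda* = (-0.2022, -1.7978)


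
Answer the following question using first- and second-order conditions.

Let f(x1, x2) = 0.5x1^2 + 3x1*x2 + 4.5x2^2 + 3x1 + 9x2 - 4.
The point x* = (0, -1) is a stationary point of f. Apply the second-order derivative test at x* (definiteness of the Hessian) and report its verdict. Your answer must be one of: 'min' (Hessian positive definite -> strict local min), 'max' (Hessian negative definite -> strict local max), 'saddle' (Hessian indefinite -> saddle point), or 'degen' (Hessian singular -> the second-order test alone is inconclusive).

Compute the Hessian H = grad^2 f:
  H = [[1, 3], [3, 9]]
Verify stationarity: grad f(x*) = H x* + g = (0, 0).
Eigenvalues of H: 0, 10.
H has a zero eigenvalue (singular; positive semidefinite but not definite), so H is neither positive definite, negative definite, nor indefinite. The second-order test alone is inconclusive -> degen.
(Indeed, f is constant along the null direction of H through x*, so x* is not a strict local extremum.)

degen


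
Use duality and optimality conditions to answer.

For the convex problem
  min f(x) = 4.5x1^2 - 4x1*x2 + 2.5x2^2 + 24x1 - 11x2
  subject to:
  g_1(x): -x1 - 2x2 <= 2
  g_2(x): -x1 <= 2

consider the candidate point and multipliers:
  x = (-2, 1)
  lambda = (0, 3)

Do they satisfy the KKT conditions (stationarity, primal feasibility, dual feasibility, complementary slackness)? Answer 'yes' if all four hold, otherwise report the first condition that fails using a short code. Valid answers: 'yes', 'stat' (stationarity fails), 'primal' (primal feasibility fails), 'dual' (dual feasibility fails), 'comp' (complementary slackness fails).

Gradient of f: grad f(x) = Q x + c = (2, 2)
Constraint values g_i(x) = a_i^T x - b_i:
  g_1((-2, 1)) = -2
  g_2((-2, 1)) = 0
Stationarity residual: grad f(x) + sum_i lambda_i a_i = (-1, 2)
  -> stationarity FAILS
Primal feasibility (all g_i <= 0): OK
Dual feasibility (all lambda_i >= 0): OK
Complementary slackness (lambda_i * g_i(x) = 0 for all i): OK

Verdict: the first failing condition is stationarity -> stat.

stat


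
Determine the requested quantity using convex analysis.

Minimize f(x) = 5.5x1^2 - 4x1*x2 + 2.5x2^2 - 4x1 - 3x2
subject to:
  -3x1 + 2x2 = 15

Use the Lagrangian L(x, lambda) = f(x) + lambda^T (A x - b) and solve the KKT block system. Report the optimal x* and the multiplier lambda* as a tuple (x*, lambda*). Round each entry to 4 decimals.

Form the Lagrangian:
  L(x, lambda) = (1/2) x^T Q x + c^T x + lambda^T (A x - b)
Stationarity (grad_x L = 0): Q x + c + A^T lambda = 0.
Primal feasibility: A x = b.

This gives the KKT block system:
  [ Q   A^T ] [ x     ]   [-c ]
  [ A    0  ] [ lambda ] = [ b ]

Solving the linear system:
  x*      = (-1.7317, 4.9024)
  lambda* = (-14.2195)
  f(x*)   = 102.7561

x* = (-1.7317, 4.9024), lambda* = (-14.2195)


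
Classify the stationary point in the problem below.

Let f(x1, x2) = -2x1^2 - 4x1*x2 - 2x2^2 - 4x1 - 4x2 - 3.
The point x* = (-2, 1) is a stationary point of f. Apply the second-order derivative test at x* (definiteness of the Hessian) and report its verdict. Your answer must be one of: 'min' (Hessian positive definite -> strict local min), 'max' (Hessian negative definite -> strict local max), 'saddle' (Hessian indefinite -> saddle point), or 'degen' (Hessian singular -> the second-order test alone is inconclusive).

Compute the Hessian H = grad^2 f:
  H = [[-4, -4], [-4, -4]]
Verify stationarity: grad f(x*) = H x* + g = (0, 0).
Eigenvalues of H: -8, 0.
H has a zero eigenvalue (singular; negative semidefinite but not definite), so H is neither positive definite, negative definite, nor indefinite. The second-order test alone is inconclusive -> degen.
(Indeed, f is constant along the null direction of H through x*, so x* is not a strict local extremum.)

degen


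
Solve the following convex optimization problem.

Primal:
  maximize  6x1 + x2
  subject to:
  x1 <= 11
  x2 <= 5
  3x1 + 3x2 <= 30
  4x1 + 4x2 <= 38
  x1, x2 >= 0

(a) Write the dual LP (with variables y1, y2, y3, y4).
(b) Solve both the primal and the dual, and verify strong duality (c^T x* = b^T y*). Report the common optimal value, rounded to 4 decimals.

The standard primal-dual pair for 'max c^T x s.t. A x <= b, x >= 0' is:
  Dual:  min b^T y  s.t.  A^T y >= c,  y >= 0.

So the dual LP is:
  minimize  11y1 + 5y2 + 30y3 + 38y4
  subject to:
    y1 + 3y3 + 4y4 >= 6
    y2 + 3y3 + 4y4 >= 1
    y1, y2, y3, y4 >= 0

Solving the primal: x* = (9.5, 0).
  primal value c^T x* = 57.
Solving the dual: y* = (0, 0, 0, 1.5).
  dual value b^T y* = 57.
Strong duality: c^T x* = b^T y*. Confirmed.

57


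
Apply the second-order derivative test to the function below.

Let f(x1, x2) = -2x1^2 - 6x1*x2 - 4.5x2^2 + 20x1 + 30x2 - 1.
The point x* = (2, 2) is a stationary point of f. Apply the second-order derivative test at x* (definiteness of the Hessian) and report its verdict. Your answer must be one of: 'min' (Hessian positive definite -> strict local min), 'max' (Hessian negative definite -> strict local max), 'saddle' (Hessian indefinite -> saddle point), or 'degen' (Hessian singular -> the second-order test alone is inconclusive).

Compute the Hessian H = grad^2 f:
  H = [[-4, -6], [-6, -9]]
Verify stationarity: grad f(x*) = H x* + g = (0, 0).
Eigenvalues of H: -13, 0.
H has a zero eigenvalue (singular; negative semidefinite but not definite), so H is neither positive definite, negative definite, nor indefinite. The second-order test alone is inconclusive -> degen.
(Indeed, f is constant along the null direction of H through x*, so x* is not a strict local extremum.)

degen


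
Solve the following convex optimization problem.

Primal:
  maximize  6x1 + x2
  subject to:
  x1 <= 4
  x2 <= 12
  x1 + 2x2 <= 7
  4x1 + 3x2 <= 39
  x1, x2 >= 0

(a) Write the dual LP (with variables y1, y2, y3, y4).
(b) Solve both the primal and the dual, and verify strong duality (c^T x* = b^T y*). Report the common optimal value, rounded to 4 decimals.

The standard primal-dual pair for 'max c^T x s.t. A x <= b, x >= 0' is:
  Dual:  min b^T y  s.t.  A^T y >= c,  y >= 0.

So the dual LP is:
  minimize  4y1 + 12y2 + 7y3 + 39y4
  subject to:
    y1 + y3 + 4y4 >= 6
    y2 + 2y3 + 3y4 >= 1
    y1, y2, y3, y4 >= 0

Solving the primal: x* = (4, 1.5).
  primal value c^T x* = 25.5.
Solving the dual: y* = (5.5, 0, 0.5, 0).
  dual value b^T y* = 25.5.
Strong duality: c^T x* = b^T y*. Confirmed.

25.5


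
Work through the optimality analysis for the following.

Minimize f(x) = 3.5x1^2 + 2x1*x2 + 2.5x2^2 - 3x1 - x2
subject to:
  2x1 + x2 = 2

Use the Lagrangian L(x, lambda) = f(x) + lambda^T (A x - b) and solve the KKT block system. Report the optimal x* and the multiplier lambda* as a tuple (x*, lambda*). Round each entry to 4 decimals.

Form the Lagrangian:
  L(x, lambda) = (1/2) x^T Q x + c^T x + lambda^T (A x - b)
Stationarity (grad_x L = 0): Q x + c + A^T lambda = 0.
Primal feasibility: A x = b.

This gives the KKT block system:
  [ Q   A^T ] [ x     ]   [-c ]
  [ A    0  ] [ lambda ] = [ b ]

Solving the linear system:
  x*      = (0.8947, 0.2105)
  lambda* = (-1.8421)
  f(x*)   = 0.3947

x* = (0.8947, 0.2105), lambda* = (-1.8421)


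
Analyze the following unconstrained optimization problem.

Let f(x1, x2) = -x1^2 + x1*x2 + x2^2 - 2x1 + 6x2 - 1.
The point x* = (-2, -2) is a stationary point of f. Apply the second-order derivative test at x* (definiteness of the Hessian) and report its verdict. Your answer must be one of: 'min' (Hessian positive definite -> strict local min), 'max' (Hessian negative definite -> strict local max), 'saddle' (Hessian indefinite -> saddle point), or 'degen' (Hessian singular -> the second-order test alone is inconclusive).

Compute the Hessian H = grad^2 f:
  H = [[-2, 1], [1, 2]]
Verify stationarity: grad f(x*) = H x* + g = (0, 0).
Eigenvalues of H: -2.2361, 2.2361.
Eigenvalues have mixed signs, so H is indefinite -> x* is a saddle point.

saddle


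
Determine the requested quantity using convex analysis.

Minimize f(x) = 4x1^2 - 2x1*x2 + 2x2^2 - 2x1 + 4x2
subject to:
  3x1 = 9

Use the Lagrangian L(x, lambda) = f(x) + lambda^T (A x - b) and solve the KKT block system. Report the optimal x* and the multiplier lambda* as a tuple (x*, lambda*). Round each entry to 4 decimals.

Form the Lagrangian:
  L(x, lambda) = (1/2) x^T Q x + c^T x + lambda^T (A x - b)
Stationarity (grad_x L = 0): Q x + c + A^T lambda = 0.
Primal feasibility: A x = b.

This gives the KKT block system:
  [ Q   A^T ] [ x     ]   [-c ]
  [ A    0  ] [ lambda ] = [ b ]

Solving the linear system:
  x*      = (3, 0.5)
  lambda* = (-7)
  f(x*)   = 29.5

x* = (3, 0.5), lambda* = (-7)


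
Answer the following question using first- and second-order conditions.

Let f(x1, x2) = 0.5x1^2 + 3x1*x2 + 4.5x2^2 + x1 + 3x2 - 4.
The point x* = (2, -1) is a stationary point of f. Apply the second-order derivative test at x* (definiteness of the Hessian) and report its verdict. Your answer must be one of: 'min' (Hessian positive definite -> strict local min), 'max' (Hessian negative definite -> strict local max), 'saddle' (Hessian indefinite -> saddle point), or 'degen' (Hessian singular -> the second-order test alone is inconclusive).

Compute the Hessian H = grad^2 f:
  H = [[1, 3], [3, 9]]
Verify stationarity: grad f(x*) = H x* + g = (0, 0).
Eigenvalues of H: 0, 10.
H has a zero eigenvalue (singular; positive semidefinite but not definite), so H is neither positive definite, negative definite, nor indefinite. The second-order test alone is inconclusive -> degen.
(Indeed, f is constant along the null direction of H through x*, so x* is not a strict local extremum.)

degen


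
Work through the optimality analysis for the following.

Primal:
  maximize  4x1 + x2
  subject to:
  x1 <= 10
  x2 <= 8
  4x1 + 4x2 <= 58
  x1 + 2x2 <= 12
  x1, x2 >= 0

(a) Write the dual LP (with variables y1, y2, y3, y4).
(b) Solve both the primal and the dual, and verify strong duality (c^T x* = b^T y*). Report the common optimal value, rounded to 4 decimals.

The standard primal-dual pair for 'max c^T x s.t. A x <= b, x >= 0' is:
  Dual:  min b^T y  s.t.  A^T y >= c,  y >= 0.

So the dual LP is:
  minimize  10y1 + 8y2 + 58y3 + 12y4
  subject to:
    y1 + 4y3 + y4 >= 4
    y2 + 4y3 + 2y4 >= 1
    y1, y2, y3, y4 >= 0

Solving the primal: x* = (10, 1).
  primal value c^T x* = 41.
Solving the dual: y* = (3.5, 0, 0, 0.5).
  dual value b^T y* = 41.
Strong duality: c^T x* = b^T y*. Confirmed.

41


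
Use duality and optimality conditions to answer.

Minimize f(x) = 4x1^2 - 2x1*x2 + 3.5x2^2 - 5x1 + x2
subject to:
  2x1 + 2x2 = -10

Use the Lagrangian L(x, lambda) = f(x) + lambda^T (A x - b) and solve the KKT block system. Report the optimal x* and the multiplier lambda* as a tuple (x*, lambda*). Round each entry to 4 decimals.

Form the Lagrangian:
  L(x, lambda) = (1/2) x^T Q x + c^T x + lambda^T (A x - b)
Stationarity (grad_x L = 0): Q x + c + A^T lambda = 0.
Primal feasibility: A x = b.

This gives the KKT block system:
  [ Q   A^T ] [ x     ]   [-c ]
  [ A    0  ] [ lambda ] = [ b ]

Solving the linear system:
  x*      = (-2.0526, -2.9474)
  lambda* = (7.7632)
  f(x*)   = 42.4737

x* = (-2.0526, -2.9474), lambda* = (7.7632)


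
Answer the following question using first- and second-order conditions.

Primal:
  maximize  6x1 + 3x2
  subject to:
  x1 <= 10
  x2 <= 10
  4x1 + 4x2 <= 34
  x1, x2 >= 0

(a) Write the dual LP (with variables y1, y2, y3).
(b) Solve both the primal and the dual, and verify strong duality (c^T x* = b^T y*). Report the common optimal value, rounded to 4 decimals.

The standard primal-dual pair for 'max c^T x s.t. A x <= b, x >= 0' is:
  Dual:  min b^T y  s.t.  A^T y >= c,  y >= 0.

So the dual LP is:
  minimize  10y1 + 10y2 + 34y3
  subject to:
    y1 + 4y3 >= 6
    y2 + 4y3 >= 3
    y1, y2, y3 >= 0

Solving the primal: x* = (8.5, 0).
  primal value c^T x* = 51.
Solving the dual: y* = (0, 0, 1.5).
  dual value b^T y* = 51.
Strong duality: c^T x* = b^T y*. Confirmed.

51


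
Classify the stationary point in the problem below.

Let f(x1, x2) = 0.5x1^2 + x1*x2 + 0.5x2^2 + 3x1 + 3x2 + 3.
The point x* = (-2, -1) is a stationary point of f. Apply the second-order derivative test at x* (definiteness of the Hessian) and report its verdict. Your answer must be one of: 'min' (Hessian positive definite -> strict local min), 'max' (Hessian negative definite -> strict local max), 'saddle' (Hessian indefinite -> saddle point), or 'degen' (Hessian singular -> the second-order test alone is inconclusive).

Compute the Hessian H = grad^2 f:
  H = [[1, 1], [1, 1]]
Verify stationarity: grad f(x*) = H x* + g = (0, 0).
Eigenvalues of H: 0, 2.
H has a zero eigenvalue (singular; positive semidefinite but not definite), so H is neither positive definite, negative definite, nor indefinite. The second-order test alone is inconclusive -> degen.
(Indeed, f is constant along the null direction of H through x*, so x* is not a strict local extremum.)

degen


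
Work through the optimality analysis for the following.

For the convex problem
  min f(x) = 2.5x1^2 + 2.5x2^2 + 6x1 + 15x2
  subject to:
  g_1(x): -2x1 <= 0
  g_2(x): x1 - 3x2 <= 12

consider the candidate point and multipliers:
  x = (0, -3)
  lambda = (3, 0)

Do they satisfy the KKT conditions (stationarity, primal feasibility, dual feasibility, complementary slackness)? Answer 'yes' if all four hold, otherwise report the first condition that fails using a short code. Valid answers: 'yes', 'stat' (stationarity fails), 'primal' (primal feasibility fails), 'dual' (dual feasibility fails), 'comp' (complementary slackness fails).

Gradient of f: grad f(x) = Q x + c = (6, 0)
Constraint values g_i(x) = a_i^T x - b_i:
  g_1((0, -3)) = 0
  g_2((0, -3)) = -3
Stationarity residual: grad f(x) + sum_i lambda_i a_i = (0, 0)
  -> stationarity OK
Primal feasibility (all g_i <= 0): OK
Dual feasibility (all lambda_i >= 0): OK
Complementary slackness (lambda_i * g_i(x) = 0 for all i): OK

Verdict: yes, KKT holds.

yes


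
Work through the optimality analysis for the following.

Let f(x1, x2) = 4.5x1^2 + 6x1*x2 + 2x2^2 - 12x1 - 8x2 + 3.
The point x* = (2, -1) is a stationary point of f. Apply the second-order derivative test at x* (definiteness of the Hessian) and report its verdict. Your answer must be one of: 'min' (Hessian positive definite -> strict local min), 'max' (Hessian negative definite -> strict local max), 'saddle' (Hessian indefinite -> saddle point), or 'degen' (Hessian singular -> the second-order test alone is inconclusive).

Compute the Hessian H = grad^2 f:
  H = [[9, 6], [6, 4]]
Verify stationarity: grad f(x*) = H x* + g = (0, 0).
Eigenvalues of H: 0, 13.
H has a zero eigenvalue (singular; positive semidefinite but not definite), so H is neither positive definite, negative definite, nor indefinite. The second-order test alone is inconclusive -> degen.
(Indeed, f is constant along the null direction of H through x*, so x* is not a strict local extremum.)

degen


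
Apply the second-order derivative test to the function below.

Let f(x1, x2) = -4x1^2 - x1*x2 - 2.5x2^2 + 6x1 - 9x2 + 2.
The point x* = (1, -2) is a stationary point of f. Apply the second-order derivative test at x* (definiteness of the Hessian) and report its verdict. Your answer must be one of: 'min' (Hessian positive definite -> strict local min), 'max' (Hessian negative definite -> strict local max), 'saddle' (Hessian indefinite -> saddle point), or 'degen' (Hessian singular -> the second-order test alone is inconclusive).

Compute the Hessian H = grad^2 f:
  H = [[-8, -1], [-1, -5]]
Verify stationarity: grad f(x*) = H x* + g = (0, 0).
Eigenvalues of H: -8.3028, -4.6972.
Both eigenvalues < 0, so H is negative definite -> x* is a strict local max.

max


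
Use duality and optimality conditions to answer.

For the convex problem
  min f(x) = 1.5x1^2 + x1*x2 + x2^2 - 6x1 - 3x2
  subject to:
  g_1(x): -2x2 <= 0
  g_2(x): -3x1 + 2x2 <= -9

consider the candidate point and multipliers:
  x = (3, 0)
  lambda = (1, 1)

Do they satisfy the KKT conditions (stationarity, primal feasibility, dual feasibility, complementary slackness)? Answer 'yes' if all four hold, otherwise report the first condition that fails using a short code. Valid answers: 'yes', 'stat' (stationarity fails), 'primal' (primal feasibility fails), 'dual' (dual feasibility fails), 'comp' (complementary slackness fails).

Gradient of f: grad f(x) = Q x + c = (3, 0)
Constraint values g_i(x) = a_i^T x - b_i:
  g_1((3, 0)) = 0
  g_2((3, 0)) = 0
Stationarity residual: grad f(x) + sum_i lambda_i a_i = (0, 0)
  -> stationarity OK
Primal feasibility (all g_i <= 0): OK
Dual feasibility (all lambda_i >= 0): OK
Complementary slackness (lambda_i * g_i(x) = 0 for all i): OK

Verdict: yes, KKT holds.

yes


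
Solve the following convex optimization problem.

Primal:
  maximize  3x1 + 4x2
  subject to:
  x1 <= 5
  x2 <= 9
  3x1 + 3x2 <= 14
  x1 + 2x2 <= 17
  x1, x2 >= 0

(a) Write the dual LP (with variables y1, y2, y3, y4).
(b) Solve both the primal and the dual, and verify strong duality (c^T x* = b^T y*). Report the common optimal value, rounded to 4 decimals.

The standard primal-dual pair for 'max c^T x s.t. A x <= b, x >= 0' is:
  Dual:  min b^T y  s.t.  A^T y >= c,  y >= 0.

So the dual LP is:
  minimize  5y1 + 9y2 + 14y3 + 17y4
  subject to:
    y1 + 3y3 + y4 >= 3
    y2 + 3y3 + 2y4 >= 4
    y1, y2, y3, y4 >= 0

Solving the primal: x* = (0, 4.6667).
  primal value c^T x* = 18.6667.
Solving the dual: y* = (0, 0, 1.3333, 0).
  dual value b^T y* = 18.6667.
Strong duality: c^T x* = b^T y*. Confirmed.

18.6667


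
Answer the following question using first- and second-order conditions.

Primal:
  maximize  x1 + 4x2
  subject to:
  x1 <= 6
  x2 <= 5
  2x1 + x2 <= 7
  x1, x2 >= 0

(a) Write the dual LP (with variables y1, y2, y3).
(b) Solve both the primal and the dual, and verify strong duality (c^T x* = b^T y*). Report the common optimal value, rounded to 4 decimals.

The standard primal-dual pair for 'max c^T x s.t. A x <= b, x >= 0' is:
  Dual:  min b^T y  s.t.  A^T y >= c,  y >= 0.

So the dual LP is:
  minimize  6y1 + 5y2 + 7y3
  subject to:
    y1 + 2y3 >= 1
    y2 + y3 >= 4
    y1, y2, y3 >= 0

Solving the primal: x* = (1, 5).
  primal value c^T x* = 21.
Solving the dual: y* = (0, 3.5, 0.5).
  dual value b^T y* = 21.
Strong duality: c^T x* = b^T y*. Confirmed.

21


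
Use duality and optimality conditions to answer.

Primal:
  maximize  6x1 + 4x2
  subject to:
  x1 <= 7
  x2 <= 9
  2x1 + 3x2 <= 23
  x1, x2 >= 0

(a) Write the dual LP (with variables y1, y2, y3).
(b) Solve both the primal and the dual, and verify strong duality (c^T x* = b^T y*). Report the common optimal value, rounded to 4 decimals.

The standard primal-dual pair for 'max c^T x s.t. A x <= b, x >= 0' is:
  Dual:  min b^T y  s.t.  A^T y >= c,  y >= 0.

So the dual LP is:
  minimize  7y1 + 9y2 + 23y3
  subject to:
    y1 + 2y3 >= 6
    y2 + 3y3 >= 4
    y1, y2, y3 >= 0

Solving the primal: x* = (7, 3).
  primal value c^T x* = 54.
Solving the dual: y* = (3.3333, 0, 1.3333).
  dual value b^T y* = 54.
Strong duality: c^T x* = b^T y*. Confirmed.

54


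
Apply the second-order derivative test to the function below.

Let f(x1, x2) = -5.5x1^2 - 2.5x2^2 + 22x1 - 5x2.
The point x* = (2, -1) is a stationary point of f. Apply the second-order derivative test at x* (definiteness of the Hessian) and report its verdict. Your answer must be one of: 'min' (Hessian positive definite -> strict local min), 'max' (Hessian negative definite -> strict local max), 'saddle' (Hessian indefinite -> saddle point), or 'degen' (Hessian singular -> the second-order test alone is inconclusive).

Compute the Hessian H = grad^2 f:
  H = [[-11, 0], [0, -5]]
Verify stationarity: grad f(x*) = H x* + g = (0, 0).
Eigenvalues of H: -11, -5.
Both eigenvalues < 0, so H is negative definite -> x* is a strict local max.

max


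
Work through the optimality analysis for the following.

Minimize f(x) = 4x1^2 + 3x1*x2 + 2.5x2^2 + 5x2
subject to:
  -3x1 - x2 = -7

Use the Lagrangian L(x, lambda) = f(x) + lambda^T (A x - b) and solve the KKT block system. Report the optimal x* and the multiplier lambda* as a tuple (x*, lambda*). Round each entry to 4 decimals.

Form the Lagrangian:
  L(x, lambda) = (1/2) x^T Q x + c^T x + lambda^T (A x - b)
Stationarity (grad_x L = 0): Q x + c + A^T lambda = 0.
Primal feasibility: A x = b.

This gives the KKT block system:
  [ Q   A^T ] [ x     ]   [-c ]
  [ A    0  ] [ lambda ] = [ b ]

Solving the linear system:
  x*      = (2.8286, -1.4857)
  lambda* = (6.0571)
  f(x*)   = 17.4857

x* = (2.8286, -1.4857), lambda* = (6.0571)


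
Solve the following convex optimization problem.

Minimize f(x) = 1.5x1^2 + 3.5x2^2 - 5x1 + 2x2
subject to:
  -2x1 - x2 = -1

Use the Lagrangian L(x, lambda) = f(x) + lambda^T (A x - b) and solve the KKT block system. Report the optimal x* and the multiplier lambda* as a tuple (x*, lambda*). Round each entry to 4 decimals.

Form the Lagrangian:
  L(x, lambda) = (1/2) x^T Q x + c^T x + lambda^T (A x - b)
Stationarity (grad_x L = 0): Q x + c + A^T lambda = 0.
Primal feasibility: A x = b.

This gives the KKT block system:
  [ Q   A^T ] [ x     ]   [-c ]
  [ A    0  ] [ lambda ] = [ b ]

Solving the linear system:
  x*      = (0.7419, -0.4839)
  lambda* = (-1.3871)
  f(x*)   = -3.0323

x* = (0.7419, -0.4839), lambda* = (-1.3871)


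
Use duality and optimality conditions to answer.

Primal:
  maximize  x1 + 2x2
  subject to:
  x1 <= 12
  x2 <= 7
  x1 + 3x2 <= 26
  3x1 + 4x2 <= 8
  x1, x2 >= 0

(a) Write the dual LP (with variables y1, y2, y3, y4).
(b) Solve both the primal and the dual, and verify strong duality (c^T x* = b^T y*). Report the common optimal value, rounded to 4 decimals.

The standard primal-dual pair for 'max c^T x s.t. A x <= b, x >= 0' is:
  Dual:  min b^T y  s.t.  A^T y >= c,  y >= 0.

So the dual LP is:
  minimize  12y1 + 7y2 + 26y3 + 8y4
  subject to:
    y1 + y3 + 3y4 >= 1
    y2 + 3y3 + 4y4 >= 2
    y1, y2, y3, y4 >= 0

Solving the primal: x* = (0, 2).
  primal value c^T x* = 4.
Solving the dual: y* = (0, 0, 0, 0.5).
  dual value b^T y* = 4.
Strong duality: c^T x* = b^T y*. Confirmed.

4


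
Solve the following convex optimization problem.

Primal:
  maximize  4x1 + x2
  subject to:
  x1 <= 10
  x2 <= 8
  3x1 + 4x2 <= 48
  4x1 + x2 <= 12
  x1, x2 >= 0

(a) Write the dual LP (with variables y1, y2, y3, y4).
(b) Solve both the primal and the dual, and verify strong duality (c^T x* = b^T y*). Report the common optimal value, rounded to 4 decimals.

The standard primal-dual pair for 'max c^T x s.t. A x <= b, x >= 0' is:
  Dual:  min b^T y  s.t.  A^T y >= c,  y >= 0.

So the dual LP is:
  minimize  10y1 + 8y2 + 48y3 + 12y4
  subject to:
    y1 + 3y3 + 4y4 >= 4
    y2 + 4y3 + y4 >= 1
    y1, y2, y3, y4 >= 0

Solving the primal: x* = (3, 0).
  primal value c^T x* = 12.
Solving the dual: y* = (0, 0, 0, 1).
  dual value b^T y* = 12.
Strong duality: c^T x* = b^T y*. Confirmed.

12


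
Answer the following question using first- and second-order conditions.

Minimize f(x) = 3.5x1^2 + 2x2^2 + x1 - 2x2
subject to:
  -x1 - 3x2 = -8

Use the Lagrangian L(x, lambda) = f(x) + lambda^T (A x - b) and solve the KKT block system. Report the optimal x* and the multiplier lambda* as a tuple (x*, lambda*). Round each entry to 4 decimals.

Form the Lagrangian:
  L(x, lambda) = (1/2) x^T Q x + c^T x + lambda^T (A x - b)
Stationarity (grad_x L = 0): Q x + c + A^T lambda = 0.
Primal feasibility: A x = b.

This gives the KKT block system:
  [ Q   A^T ] [ x     ]   [-c ]
  [ A    0  ] [ lambda ] = [ b ]

Solving the linear system:
  x*      = (0.2537, 2.5821)
  lambda* = (2.7761)
  f(x*)   = 8.6493

x* = (0.2537, 2.5821), lambda* = (2.7761)


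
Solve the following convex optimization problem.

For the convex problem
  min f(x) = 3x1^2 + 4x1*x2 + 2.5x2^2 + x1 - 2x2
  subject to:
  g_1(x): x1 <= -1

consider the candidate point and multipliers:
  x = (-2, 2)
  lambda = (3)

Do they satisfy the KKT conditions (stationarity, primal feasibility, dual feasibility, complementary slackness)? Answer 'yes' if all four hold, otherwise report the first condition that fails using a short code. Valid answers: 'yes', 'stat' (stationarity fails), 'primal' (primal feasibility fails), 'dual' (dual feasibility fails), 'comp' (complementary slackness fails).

Gradient of f: grad f(x) = Q x + c = (-3, 0)
Constraint values g_i(x) = a_i^T x - b_i:
  g_1((-2, 2)) = -1
Stationarity residual: grad f(x) + sum_i lambda_i a_i = (0, 0)
  -> stationarity OK
Primal feasibility (all g_i <= 0): OK
Dual feasibility (all lambda_i >= 0): OK
Complementary slackness (lambda_i * g_i(x) = 0 for all i): FAILS

Verdict: the first failing condition is complementary_slackness -> comp.

comp


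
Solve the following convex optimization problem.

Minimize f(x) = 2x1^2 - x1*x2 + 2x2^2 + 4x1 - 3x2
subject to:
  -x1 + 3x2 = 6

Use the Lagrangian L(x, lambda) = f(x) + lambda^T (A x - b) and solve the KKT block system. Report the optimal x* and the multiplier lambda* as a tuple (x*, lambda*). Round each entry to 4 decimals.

Form the Lagrangian:
  L(x, lambda) = (1/2) x^T Q x + c^T x + lambda^T (A x - b)
Stationarity (grad_x L = 0): Q x + c + A^T lambda = 0.
Primal feasibility: A x = b.

This gives the KKT block system:
  [ Q   A^T ] [ x     ]   [-c ]
  [ A    0  ] [ lambda ] = [ b ]

Solving the linear system:
  x*      = (-0.9706, 1.6765)
  lambda* = (-1.5588)
  f(x*)   = 0.2206

x* = (-0.9706, 1.6765), lambda* = (-1.5588)


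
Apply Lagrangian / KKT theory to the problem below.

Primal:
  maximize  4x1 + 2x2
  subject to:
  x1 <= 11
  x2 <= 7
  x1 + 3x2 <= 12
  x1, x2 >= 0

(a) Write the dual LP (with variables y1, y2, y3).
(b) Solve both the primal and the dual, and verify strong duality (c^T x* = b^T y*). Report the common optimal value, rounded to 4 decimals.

The standard primal-dual pair for 'max c^T x s.t. A x <= b, x >= 0' is:
  Dual:  min b^T y  s.t.  A^T y >= c,  y >= 0.

So the dual LP is:
  minimize  11y1 + 7y2 + 12y3
  subject to:
    y1 + y3 >= 4
    y2 + 3y3 >= 2
    y1, y2, y3 >= 0

Solving the primal: x* = (11, 0.3333).
  primal value c^T x* = 44.6667.
Solving the dual: y* = (3.3333, 0, 0.6667).
  dual value b^T y* = 44.6667.
Strong duality: c^T x* = b^T y*. Confirmed.

44.6667


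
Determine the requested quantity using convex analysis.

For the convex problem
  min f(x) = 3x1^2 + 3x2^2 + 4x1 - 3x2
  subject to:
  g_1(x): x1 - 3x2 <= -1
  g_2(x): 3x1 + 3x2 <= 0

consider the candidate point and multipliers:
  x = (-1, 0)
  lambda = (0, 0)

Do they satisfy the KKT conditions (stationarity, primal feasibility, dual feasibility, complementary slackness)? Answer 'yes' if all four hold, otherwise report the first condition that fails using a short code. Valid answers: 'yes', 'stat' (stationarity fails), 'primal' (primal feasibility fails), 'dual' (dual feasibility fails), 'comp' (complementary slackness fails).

Gradient of f: grad f(x) = Q x + c = (-2, -3)
Constraint values g_i(x) = a_i^T x - b_i:
  g_1((-1, 0)) = 0
  g_2((-1, 0)) = -3
Stationarity residual: grad f(x) + sum_i lambda_i a_i = (-2, -3)
  -> stationarity FAILS
Primal feasibility (all g_i <= 0): OK
Dual feasibility (all lambda_i >= 0): OK
Complementary slackness (lambda_i * g_i(x) = 0 for all i): OK

Verdict: the first failing condition is stationarity -> stat.

stat


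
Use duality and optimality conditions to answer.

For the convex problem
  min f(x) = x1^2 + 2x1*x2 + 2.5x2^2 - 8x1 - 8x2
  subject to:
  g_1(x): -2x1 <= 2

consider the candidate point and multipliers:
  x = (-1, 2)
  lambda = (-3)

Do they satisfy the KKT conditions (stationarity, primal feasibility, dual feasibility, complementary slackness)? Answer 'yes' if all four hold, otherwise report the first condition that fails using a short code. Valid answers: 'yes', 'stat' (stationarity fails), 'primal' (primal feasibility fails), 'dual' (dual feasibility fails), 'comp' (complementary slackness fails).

Gradient of f: grad f(x) = Q x + c = (-6, 0)
Constraint values g_i(x) = a_i^T x - b_i:
  g_1((-1, 2)) = 0
Stationarity residual: grad f(x) + sum_i lambda_i a_i = (0, 0)
  -> stationarity OK
Primal feasibility (all g_i <= 0): OK
Dual feasibility (all lambda_i >= 0): FAILS
Complementary slackness (lambda_i * g_i(x) = 0 for all i): OK

Verdict: the first failing condition is dual_feasibility -> dual.

dual


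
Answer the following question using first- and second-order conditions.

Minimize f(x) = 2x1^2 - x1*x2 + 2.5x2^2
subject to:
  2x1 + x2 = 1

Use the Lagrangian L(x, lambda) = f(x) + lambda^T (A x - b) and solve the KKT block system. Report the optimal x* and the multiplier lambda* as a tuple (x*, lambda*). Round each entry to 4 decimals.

Form the Lagrangian:
  L(x, lambda) = (1/2) x^T Q x + c^T x + lambda^T (A x - b)
Stationarity (grad_x L = 0): Q x + c + A^T lambda = 0.
Primal feasibility: A x = b.

This gives the KKT block system:
  [ Q   A^T ] [ x     ]   [-c ]
  [ A    0  ] [ lambda ] = [ b ]

Solving the linear system:
  x*      = (0.3929, 0.2143)
  lambda* = (-0.6786)
  f(x*)   = 0.3393

x* = (0.3929, 0.2143), lambda* = (-0.6786)


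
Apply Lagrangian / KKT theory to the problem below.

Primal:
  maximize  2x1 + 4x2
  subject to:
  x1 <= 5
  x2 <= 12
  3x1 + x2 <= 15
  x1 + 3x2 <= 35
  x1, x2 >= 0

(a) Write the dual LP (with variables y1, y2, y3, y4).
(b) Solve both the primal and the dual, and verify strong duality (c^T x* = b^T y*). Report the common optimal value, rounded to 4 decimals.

The standard primal-dual pair for 'max c^T x s.t. A x <= b, x >= 0' is:
  Dual:  min b^T y  s.t.  A^T y >= c,  y >= 0.

So the dual LP is:
  minimize  5y1 + 12y2 + 15y3 + 35y4
  subject to:
    y1 + 3y3 + y4 >= 2
    y2 + y3 + 3y4 >= 4
    y1, y2, y3, y4 >= 0

Solving the primal: x* = (1.25, 11.25).
  primal value c^T x* = 47.5.
Solving the dual: y* = (0, 0, 0.25, 1.25).
  dual value b^T y* = 47.5.
Strong duality: c^T x* = b^T y*. Confirmed.

47.5


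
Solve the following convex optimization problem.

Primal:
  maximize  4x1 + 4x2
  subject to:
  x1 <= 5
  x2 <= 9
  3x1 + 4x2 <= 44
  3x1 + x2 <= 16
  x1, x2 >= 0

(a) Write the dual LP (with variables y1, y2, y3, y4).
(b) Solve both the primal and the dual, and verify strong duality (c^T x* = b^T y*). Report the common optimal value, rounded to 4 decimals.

The standard primal-dual pair for 'max c^T x s.t. A x <= b, x >= 0' is:
  Dual:  min b^T y  s.t.  A^T y >= c,  y >= 0.

So the dual LP is:
  minimize  5y1 + 9y2 + 44y3 + 16y4
  subject to:
    y1 + 3y3 + 3y4 >= 4
    y2 + 4y3 + y4 >= 4
    y1, y2, y3, y4 >= 0

Solving the primal: x* = (2.3333, 9).
  primal value c^T x* = 45.3333.
Solving the dual: y* = (0, 2.6667, 0, 1.3333).
  dual value b^T y* = 45.3333.
Strong duality: c^T x* = b^T y*. Confirmed.

45.3333


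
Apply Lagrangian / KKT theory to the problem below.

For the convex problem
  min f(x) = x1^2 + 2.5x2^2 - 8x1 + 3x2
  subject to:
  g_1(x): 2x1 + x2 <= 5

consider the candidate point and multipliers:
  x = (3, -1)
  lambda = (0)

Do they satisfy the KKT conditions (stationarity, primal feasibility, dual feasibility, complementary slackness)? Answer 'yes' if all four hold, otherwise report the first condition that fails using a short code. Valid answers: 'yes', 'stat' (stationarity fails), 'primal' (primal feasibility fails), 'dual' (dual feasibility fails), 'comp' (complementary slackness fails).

Gradient of f: grad f(x) = Q x + c = (-2, -2)
Constraint values g_i(x) = a_i^T x - b_i:
  g_1((3, -1)) = 0
Stationarity residual: grad f(x) + sum_i lambda_i a_i = (-2, -2)
  -> stationarity FAILS
Primal feasibility (all g_i <= 0): OK
Dual feasibility (all lambda_i >= 0): OK
Complementary slackness (lambda_i * g_i(x) = 0 for all i): OK

Verdict: the first failing condition is stationarity -> stat.

stat


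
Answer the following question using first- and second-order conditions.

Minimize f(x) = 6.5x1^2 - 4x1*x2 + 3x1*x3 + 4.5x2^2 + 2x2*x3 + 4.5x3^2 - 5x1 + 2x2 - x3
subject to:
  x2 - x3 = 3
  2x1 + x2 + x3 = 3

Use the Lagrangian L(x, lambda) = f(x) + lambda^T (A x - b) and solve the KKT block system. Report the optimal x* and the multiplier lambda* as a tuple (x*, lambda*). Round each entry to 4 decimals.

Form the Lagrangian:
  L(x, lambda) = (1/2) x^T Q x + c^T x + lambda^T (A x - b)
Stationarity (grad_x L = 0): Q x + c + A^T lambda = 0.
Primal feasibility: A x = b.

This gives the KKT block system:
  [ Q   A^T ] [ x     ]   [-c ]
  [ A    0  ] [ lambda ] = [ b ]

Solving the linear system:
  x*      = (1.3784, 1.6216, -1.3784)
  lambda* = (-7.1757, -1.1486)
  f(x*)   = 11.3514

x* = (1.3784, 1.6216, -1.3784), lambda* = (-7.1757, -1.1486)


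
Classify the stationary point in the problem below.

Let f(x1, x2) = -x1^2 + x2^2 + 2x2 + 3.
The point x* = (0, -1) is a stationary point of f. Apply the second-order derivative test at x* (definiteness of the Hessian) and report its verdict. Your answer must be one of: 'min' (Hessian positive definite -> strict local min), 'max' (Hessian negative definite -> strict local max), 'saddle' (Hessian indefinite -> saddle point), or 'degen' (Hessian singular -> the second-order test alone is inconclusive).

Compute the Hessian H = grad^2 f:
  H = [[-2, 0], [0, 2]]
Verify stationarity: grad f(x*) = H x* + g = (0, 0).
Eigenvalues of H: -2, 2.
Eigenvalues have mixed signs, so H is indefinite -> x* is a saddle point.

saddle


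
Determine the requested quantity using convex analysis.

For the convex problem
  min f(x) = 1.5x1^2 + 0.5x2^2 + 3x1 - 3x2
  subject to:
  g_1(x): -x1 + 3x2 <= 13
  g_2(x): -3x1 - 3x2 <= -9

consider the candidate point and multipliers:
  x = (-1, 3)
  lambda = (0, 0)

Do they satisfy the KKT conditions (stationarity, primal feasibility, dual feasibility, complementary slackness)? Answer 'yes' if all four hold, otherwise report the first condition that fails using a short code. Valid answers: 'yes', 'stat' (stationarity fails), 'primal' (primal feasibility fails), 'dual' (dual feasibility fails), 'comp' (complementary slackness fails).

Gradient of f: grad f(x) = Q x + c = (0, 0)
Constraint values g_i(x) = a_i^T x - b_i:
  g_1((-1, 3)) = -3
  g_2((-1, 3)) = 3
Stationarity residual: grad f(x) + sum_i lambda_i a_i = (0, 0)
  -> stationarity OK
Primal feasibility (all g_i <= 0): FAILS
Dual feasibility (all lambda_i >= 0): OK
Complementary slackness (lambda_i * g_i(x) = 0 for all i): OK

Verdict: the first failing condition is primal_feasibility -> primal.

primal


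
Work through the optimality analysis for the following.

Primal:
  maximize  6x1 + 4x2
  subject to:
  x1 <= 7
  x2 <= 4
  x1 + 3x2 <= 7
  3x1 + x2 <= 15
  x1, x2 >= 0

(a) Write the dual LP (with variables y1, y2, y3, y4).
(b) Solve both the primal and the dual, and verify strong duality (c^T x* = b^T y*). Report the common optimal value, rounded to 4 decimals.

The standard primal-dual pair for 'max c^T x s.t. A x <= b, x >= 0' is:
  Dual:  min b^T y  s.t.  A^T y >= c,  y >= 0.

So the dual LP is:
  minimize  7y1 + 4y2 + 7y3 + 15y4
  subject to:
    y1 + y3 + 3y4 >= 6
    y2 + 3y3 + y4 >= 4
    y1, y2, y3, y4 >= 0

Solving the primal: x* = (4.75, 0.75).
  primal value c^T x* = 31.5.
Solving the dual: y* = (0, 0, 0.75, 1.75).
  dual value b^T y* = 31.5.
Strong duality: c^T x* = b^T y*. Confirmed.

31.5
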